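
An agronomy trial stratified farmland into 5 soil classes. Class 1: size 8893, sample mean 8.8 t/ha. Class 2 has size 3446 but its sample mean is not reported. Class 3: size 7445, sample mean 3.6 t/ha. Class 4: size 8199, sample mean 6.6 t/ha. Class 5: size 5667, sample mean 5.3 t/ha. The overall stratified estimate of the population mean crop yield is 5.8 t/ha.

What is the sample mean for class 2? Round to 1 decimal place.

Σ Nₕx̄ₕ = N·μ, so 3446·x̄_2 = 33650·5.8 − (8893·8.8 + 7445·3.6 + 8199·6.6 + 5667·5.3).
= 195170 − 189208.9 = 5961.1.
x̄_2 = 5961.1 / 3446 = 1.730... → 1.7.

1.7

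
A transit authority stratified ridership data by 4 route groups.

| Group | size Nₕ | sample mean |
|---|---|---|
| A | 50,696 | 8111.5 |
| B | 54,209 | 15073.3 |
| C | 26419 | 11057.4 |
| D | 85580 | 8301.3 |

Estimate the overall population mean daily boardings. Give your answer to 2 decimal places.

10285.10

x̄_st = (Σ Nₕx̄ₕ) / (Σ Nₕ) = (50696·8111.5 + 54209·15073.3 + 26419·11057.4 + 85580·8301.3) / 216904
= 2230879828.3 / 216904 = 10285.1023... → 10285.10.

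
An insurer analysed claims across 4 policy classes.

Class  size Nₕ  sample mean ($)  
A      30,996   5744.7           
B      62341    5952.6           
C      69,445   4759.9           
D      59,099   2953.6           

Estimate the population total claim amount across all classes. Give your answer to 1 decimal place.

1054259819.7

Estimate total by summing Nₕ·x̄ₕ over strata.
30996·5744.7 + 62341·5952.6 + 69445·4759.9 + 59099·2953.6 = 178062721.2 + 371091036.6 + 330551255.5 + 174554806.4 = 1054259819.7.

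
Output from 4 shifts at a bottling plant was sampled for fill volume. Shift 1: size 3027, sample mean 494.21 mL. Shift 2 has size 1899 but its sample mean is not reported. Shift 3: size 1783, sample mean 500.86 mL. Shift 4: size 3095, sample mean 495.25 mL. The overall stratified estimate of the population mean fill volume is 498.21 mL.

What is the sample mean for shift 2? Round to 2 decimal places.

Σ Nₕx̄ₕ = N·μ, so 1899·x̄_2 = 9804·498.21 − (3027·494.21 + 1783·500.86 + 3095·495.25).
= 4884450.84 − 3921805.8 = 962645.04.
x̄_2 = 962645.04 / 1899 = 506.9221... → 506.92.

506.92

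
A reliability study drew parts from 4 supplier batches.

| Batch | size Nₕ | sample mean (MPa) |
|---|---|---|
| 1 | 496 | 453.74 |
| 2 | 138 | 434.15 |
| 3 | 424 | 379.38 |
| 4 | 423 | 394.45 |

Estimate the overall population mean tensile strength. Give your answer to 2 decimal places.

x̄_st = (Σ Nₕx̄ₕ) / (Σ Nₕ) = (496·453.74 + 138·434.15 + 424·379.38 + 423·394.45) / 1481
= 612677.21 / 1481 = 413.6916... → 413.69.

413.69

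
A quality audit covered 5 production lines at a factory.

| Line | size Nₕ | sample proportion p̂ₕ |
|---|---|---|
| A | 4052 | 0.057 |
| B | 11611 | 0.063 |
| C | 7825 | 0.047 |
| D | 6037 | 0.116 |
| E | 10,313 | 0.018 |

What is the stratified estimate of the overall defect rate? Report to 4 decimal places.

N = 4052 + 11611 + 7825 + 6037 + 10313 = 39838.
Overall proportion = Σ (Nₕ/N)·p̂ₕ.
Σ Nₕp̂ₕ = 230.964 + 731.493 + 367.775 + 700.292 + 185.634 = 2216.158.
2216.158 / 39838 = 0.055629... → 0.0556.

0.0556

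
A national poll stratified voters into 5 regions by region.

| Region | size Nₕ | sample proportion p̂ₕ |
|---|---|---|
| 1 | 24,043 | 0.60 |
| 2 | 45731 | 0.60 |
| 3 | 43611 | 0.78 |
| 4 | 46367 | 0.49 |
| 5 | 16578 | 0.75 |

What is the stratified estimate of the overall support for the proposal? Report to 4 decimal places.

Wₕ = Nₕ/N with N = 176330: 0.1364, 0.2593, 0.2473, 0.2630, 0.0940.
p̂_st = 0.1364·0.60 + 0.2593·0.60 + 0.2473·0.78 + 0.2630·0.49 + 0.0940·0.75 ≈ 0.629696... → 0.6297.

0.6297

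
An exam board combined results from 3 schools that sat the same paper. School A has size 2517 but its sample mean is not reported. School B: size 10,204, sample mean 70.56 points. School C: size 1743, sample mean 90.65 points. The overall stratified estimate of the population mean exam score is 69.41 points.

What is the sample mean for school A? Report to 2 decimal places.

50.04

N = 2517 + 10204 + 1743 = 14464.
Overall total = μ·N = 69.41·14464 = 1003946.24.
Subtract the known strata: 10204·70.56 + 1743·90.65 = 877997.19.
Remaining total for school A: 1003946.24 − 877997.19 = 125949.05.
Divide by its size: 125949.05 / 2517 = 50.0394... → 50.04.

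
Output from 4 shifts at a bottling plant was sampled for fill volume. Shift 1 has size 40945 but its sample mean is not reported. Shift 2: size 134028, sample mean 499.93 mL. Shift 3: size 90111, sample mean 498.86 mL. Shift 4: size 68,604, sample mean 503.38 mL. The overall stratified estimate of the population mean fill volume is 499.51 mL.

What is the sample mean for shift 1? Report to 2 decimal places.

493.08

N = 40945 + 134028 + 90111 + 68604 = 333688.
Overall total = μ·N = 499.51·333688 = 166680492.88.
Subtract the known strata: 134028·499.93 + 90111·498.86 + 68604·503.38 = 146491273.02.
Remaining total for shift 1: 166680492.88 − 146491273.02 = 20189219.86.
Divide by its size: 20189219.86 / 40945 = 493.0814... → 493.08.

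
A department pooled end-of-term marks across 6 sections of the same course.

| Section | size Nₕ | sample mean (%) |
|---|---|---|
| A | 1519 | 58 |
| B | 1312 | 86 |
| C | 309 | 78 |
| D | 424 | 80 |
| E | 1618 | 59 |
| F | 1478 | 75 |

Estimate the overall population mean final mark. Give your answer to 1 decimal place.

69.9

N = 6660; weights Wₕ = Nₕ/N = (0.2281, 0.1970, 0.0464, 0.0637, 0.2429, 0.2219).
x̄_st = Σ Wₕ·x̄ₕ = 0.2281·58 + 0.1970·86 + 0.0464·78 + 0.0637·80 + 0.2429·59 + 0.2219·75 ≈ 69.860...
→ 69.9.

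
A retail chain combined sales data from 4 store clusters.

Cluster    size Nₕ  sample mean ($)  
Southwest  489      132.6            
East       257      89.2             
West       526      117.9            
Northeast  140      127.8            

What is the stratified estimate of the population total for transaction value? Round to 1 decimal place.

167673.2

Estimate total by summing Nₕ·x̄ₕ over strata.
489·132.6 + 257·89.2 + 526·117.9 + 140·127.8 = 64841.4 + 22924.4 + 62015.4 + 17892 = 167673.2.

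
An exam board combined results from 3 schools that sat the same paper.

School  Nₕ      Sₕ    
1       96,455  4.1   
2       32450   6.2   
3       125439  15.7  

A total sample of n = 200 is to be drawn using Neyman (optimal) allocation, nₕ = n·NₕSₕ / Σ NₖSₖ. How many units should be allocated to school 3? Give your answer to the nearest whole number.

153

Σ NₕSₕ = 96455·4.1 + 32450·6.2 + 125439·15.7 = 2566047.8.
Share for 3: 1969392.3/2566047.8 = 0.76748.
n_3 = 200 × 0.76748 = 153.496... → 153.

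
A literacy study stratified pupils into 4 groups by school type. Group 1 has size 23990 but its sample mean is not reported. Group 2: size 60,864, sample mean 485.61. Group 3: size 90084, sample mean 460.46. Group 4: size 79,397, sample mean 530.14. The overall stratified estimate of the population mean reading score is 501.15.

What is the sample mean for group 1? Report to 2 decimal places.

N = 23990 + 60864 + 90084 + 79397 = 254335.
Overall total = μ·N = 501.15·254335 = 127459985.25.
Subtract the known strata: 60864·485.61 + 90084·460.46 + 79397·530.14 = 113127771.26.
Remaining total for group 1: 127459985.25 − 113127771.26 = 14332213.99.
Divide by its size: 14332213.99 / 23990 = 597.4245... → 597.42.

597.42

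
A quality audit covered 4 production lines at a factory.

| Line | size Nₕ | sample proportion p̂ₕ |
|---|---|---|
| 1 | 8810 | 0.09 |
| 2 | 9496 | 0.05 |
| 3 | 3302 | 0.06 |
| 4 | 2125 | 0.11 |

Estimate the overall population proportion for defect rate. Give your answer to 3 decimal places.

N = 8810 + 9496 + 3302 + 2125 = 23733.
Overall proportion = Σ (Nₕ/N)·p̂ₕ.
Σ Nₕp̂ₕ = 792.9 + 474.8 + 198.12 + 233.75 = 1699.57.
1699.57 / 23733 = 0.07161... → 0.072.

0.072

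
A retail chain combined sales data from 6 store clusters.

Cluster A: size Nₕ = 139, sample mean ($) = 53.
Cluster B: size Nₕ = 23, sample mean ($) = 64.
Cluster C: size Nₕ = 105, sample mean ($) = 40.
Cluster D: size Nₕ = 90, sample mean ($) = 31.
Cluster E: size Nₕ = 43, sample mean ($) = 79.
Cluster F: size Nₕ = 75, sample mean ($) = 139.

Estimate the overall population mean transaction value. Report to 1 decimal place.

N = 139 + 23 + 105 + 90 + 43 + 75 = 475.
Overall mean = Σ (Nₕ/N)·x̄ₕ — weight by population share, not a simple average.
Σ Nₕx̄ₕ = 139·53 + 23·64 + 105·40 + 90·31 + 43·79 + 75·139 = 7367 + 1472 + 4200 + 2790 + 3397 + 10425 = 29651.
Divide by N: 29651 / 475 = 62.423... → 62.4.

62.4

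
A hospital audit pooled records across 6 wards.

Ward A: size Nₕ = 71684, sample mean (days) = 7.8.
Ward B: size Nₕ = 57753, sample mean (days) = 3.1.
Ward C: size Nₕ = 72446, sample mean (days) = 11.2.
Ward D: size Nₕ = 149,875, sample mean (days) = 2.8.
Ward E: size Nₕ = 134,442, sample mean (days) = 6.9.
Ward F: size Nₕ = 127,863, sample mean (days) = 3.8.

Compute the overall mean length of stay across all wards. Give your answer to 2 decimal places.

5.51

N = 614063; weights Wₕ = Nₕ/N = (0.1167, 0.0941, 0.1180, 0.2441, 0.2189, 0.2082).
x̄_st = Σ Wₕ·x̄ₕ = 0.1167·7.8 + 0.0941·3.1 + 0.1180·11.2 + 0.2441·2.8 + 0.2189·6.9 + 0.2082·3.8 ≈ 5.5088...
→ 5.51.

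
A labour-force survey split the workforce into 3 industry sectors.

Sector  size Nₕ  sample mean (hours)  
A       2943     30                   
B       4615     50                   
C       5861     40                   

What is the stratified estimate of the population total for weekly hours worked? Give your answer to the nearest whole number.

553480

Estimate total by summing Nₕ·x̄ₕ over strata.
2943·30 + 4615·50 + 5861·40 = 88290 + 230750 + 234440 = 553480.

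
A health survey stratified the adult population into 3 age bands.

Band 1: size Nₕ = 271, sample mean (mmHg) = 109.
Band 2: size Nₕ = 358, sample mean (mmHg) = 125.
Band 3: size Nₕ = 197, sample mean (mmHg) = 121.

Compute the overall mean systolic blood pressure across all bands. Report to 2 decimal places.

118.80

x̄_st = (Σ Nₕx̄ₕ) / (Σ Nₕ) = (271·109 + 358·125 + 197·121) / 826
= 98126 / 826 = 118.7966... → 118.80.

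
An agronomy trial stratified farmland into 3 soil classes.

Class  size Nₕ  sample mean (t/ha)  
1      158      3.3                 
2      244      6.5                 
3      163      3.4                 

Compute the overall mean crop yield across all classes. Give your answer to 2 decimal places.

4.71

x̄_st = (Σ Nₕx̄ₕ) / (Σ Nₕ) = (158·3.3 + 244·6.5 + 163·3.4) / 565
= 2661.6 / 565 = 4.7108... → 4.71.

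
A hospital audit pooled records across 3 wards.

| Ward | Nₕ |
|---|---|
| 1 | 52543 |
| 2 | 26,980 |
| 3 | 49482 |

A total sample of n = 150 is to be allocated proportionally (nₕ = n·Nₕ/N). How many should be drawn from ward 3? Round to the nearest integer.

58

N = 52543 + 26980 + 49482 = 129005.
n_3 = 150·49482/129005 = 57.535... → 58.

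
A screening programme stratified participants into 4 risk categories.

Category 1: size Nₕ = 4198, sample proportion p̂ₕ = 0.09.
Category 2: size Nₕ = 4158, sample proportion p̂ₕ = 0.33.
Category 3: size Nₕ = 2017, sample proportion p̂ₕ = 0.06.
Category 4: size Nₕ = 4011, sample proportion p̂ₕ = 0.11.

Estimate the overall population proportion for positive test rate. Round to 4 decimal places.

0.1607

Wₕ = Nₕ/N with N = 14384: 0.2919, 0.2891, 0.1402, 0.2789.
p̂_st = 0.2919·0.09 + 0.2891·0.33 + 0.1402·0.06 + 0.2789·0.11 ≈ 0.160747... → 0.1607.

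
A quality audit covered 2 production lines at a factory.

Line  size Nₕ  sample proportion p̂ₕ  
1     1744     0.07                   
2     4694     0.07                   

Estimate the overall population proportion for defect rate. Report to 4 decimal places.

0.0700

Wₕ = Nₕ/N with N = 6438: 0.2709, 0.7291.
p̂_st = 0.2709·0.07 + 0.7291·0.07 ≈ 0.07 → 0.0700.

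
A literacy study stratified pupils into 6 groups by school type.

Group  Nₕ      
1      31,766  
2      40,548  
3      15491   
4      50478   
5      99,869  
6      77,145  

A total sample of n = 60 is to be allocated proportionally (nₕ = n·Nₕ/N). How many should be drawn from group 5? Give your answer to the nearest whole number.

Share of group 5 = 99869/315297 = 0.31675.
Allocate 60 × 0.31675 = 19.005... → 19.

19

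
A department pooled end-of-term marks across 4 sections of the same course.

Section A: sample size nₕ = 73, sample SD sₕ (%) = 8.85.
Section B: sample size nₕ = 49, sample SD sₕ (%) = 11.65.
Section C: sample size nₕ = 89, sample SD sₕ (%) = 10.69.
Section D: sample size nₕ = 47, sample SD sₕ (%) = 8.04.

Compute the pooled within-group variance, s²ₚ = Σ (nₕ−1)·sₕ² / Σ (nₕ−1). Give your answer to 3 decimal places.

A: (73−1)·8.85² = 72·78.3225 = 5639.22
B: (49−1)·11.65² = 48·135.7225 = 6514.68
C: (89−1)·10.69² = 88·114.2761 = 10056.2968
D: (47−1)·8.04² = 46·64.6416 = 2973.5136
Numerator = 25183.7104; denominator = Σ(nₕ−1) = 254.
s²ₚ = 25183.7104/254 = 99.14847... → 99.148.

99.148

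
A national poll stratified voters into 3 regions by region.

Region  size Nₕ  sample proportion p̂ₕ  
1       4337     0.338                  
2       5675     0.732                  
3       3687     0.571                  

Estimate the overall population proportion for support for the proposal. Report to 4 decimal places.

N = 4337 + 5675 + 3687 = 13699.
Overall proportion = Σ (Nₕ/N)·p̂ₕ.
Σ Nₕp̂ₕ = 1465.906 + 4154.1 + 2105.277 = 7725.283.
7725.283 / 13699 = 0.563930... → 0.5639.

0.5639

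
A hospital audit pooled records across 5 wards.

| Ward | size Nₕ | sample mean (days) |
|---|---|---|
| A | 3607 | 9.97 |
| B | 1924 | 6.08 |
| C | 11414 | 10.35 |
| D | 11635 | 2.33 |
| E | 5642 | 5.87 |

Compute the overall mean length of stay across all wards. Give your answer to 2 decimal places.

6.60

N = 3607 + 1924 + 11414 + 11635 + 5642 = 34222.
The stratified mean weights each stratum mean by its population share Nₕ/N.
Σ Nₕx̄ₕ = 3607·9.97 + 1924·6.08 + 11414·10.35 + 11635·2.33 + 5642·5.87 = 35961.79 + 11697.92 + 118134.9 + 27109.55 + 33118.54 = 226022.7.
Divide by N: 226022.7 / 34222 = 6.6046... → 6.60.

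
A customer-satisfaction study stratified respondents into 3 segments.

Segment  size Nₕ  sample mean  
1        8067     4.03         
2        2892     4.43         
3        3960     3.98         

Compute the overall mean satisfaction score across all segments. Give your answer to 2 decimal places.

x̄_st = (Σ Nₕx̄ₕ) / (Σ Nₕ) = (8067·4.03 + 2892·4.43 + 3960·3.98) / 14919
= 61082.37 / 14919 = 4.0943... → 4.09.

4.09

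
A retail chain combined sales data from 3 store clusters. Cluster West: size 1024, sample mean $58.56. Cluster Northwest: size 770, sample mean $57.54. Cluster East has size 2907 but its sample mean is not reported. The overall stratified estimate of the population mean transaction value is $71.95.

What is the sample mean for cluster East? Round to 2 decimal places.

N = 1024 + 770 + 2907 = 4701.
Overall total = μ·N = 71.95·4701 = 338236.95.
Subtract the known strata: 1024·58.56 + 770·57.54 = 104271.24.
Remaining total for cluster East: 338236.95 − 104271.24 = 233965.71.
Divide by its size: 233965.71 / 2907 = 80.4836... → 80.48.

80.48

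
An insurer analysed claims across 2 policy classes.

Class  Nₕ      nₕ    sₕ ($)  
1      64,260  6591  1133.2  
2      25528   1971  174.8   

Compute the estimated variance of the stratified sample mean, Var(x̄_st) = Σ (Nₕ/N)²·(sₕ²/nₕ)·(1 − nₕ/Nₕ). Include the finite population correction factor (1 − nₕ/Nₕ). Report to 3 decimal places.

90.715

N = 89788; Wₕ = Nₕ/N.
class 1: (64260/89788)²·1133.2²/6591·(1 − 6591/64260) = 89.558821
class 2: (25528/89788)²·174.8²/1971·(1 − 1971/25528) = 1.156369
Sum = 90.715190 → 90.715.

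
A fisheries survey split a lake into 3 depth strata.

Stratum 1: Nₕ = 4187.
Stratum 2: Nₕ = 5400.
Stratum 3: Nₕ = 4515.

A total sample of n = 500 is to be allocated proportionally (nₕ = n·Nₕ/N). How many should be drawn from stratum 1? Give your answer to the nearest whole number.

148

N = 4187 + 5400 + 4515 = 14102.
n_1 = 500·4187/14102 = 148.454... → 148.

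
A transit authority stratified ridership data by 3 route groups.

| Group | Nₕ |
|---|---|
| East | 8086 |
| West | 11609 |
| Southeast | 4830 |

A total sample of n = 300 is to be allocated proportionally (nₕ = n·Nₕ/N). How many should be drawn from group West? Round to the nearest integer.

N = 8086 + 11609 + 4830 = 24525.
n_West = 300·11609/24525 = 142.006... → 142.

142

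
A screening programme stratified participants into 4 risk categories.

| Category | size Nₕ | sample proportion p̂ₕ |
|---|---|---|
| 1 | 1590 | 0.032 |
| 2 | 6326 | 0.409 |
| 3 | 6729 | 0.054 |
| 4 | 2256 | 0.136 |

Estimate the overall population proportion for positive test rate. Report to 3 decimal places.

0.196

N = 1590 + 6326 + 6729 + 2256 = 16901.
Overall proportion = Σ (Nₕ/N)·p̂ₕ.
Σ Nₕp̂ₕ = 50.88 + 2587.334 + 363.366 + 306.816 = 3308.396.
3308.396 / 16901 = 0.19575... → 0.196.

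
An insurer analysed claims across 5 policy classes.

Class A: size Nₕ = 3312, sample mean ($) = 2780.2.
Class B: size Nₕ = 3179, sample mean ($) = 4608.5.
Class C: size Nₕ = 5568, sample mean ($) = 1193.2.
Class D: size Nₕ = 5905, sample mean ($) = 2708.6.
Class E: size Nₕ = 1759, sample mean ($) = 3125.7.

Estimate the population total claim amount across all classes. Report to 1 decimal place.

51994570.8

Population total = Σ Nₕ·x̄ₕ (each stratum's size times its mean).
3312·2780.2 + 3179·4608.5 + 5568·1193.2 + 5905·2708.6 + 1759·3125.7 = 9208022.4 + 14650421.5 + 6643737.6 + 15994283 + 5498106.3 = 51994570.8.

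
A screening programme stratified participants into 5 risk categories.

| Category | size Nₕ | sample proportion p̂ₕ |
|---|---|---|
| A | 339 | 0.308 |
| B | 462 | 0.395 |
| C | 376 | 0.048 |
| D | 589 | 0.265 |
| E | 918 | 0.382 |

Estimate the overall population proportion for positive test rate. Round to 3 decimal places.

Wₕ = Nₕ/N with N = 2684: 0.1263, 0.1721, 0.1401, 0.2194, 0.3420.
p̂_st = 0.1263·0.308 + 0.1721·0.395 + 0.1401·0.048 + 0.2194·0.265 + 0.3420·0.382 ≈ 0.30243... → 0.302.

0.302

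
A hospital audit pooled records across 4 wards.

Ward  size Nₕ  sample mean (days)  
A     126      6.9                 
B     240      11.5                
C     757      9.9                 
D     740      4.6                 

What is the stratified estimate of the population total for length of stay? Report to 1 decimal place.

A: 126·6.9 = 869.4
B: 240·11.5 = 2760
C: 757·9.9 = 7494.3
D: 740·4.6 = 3404
τ̂ = Σ Nₕx̄ₕ = 14527.7.

14527.7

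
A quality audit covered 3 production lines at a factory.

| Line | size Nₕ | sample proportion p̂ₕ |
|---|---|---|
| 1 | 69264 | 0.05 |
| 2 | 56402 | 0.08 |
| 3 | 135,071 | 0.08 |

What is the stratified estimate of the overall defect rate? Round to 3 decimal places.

Wₕ = Nₕ/N with N = 260737: 0.2656, 0.2163, 0.5180.
p̂_st = 0.2656·0.05 + 0.2163·0.08 + 0.5180·0.08 ≈ 0.07203... → 0.072.

0.072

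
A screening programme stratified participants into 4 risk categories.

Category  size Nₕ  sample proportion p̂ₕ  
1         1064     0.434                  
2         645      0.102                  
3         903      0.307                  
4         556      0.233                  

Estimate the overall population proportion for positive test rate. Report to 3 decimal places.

Wₕ = Nₕ/N with N = 3168: 0.3359, 0.2036, 0.2850, 0.1755.
p̂_st = 0.3359·0.434 + 0.2036·0.102 + 0.2850·0.307 + 0.1755·0.233 ≈ 0.29493... → 0.295.

0.295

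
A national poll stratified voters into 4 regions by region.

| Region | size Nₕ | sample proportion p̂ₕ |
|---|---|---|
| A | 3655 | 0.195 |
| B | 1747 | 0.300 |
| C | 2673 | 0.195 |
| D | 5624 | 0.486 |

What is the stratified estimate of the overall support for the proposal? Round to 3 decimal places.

Wₕ = Nₕ/N with N = 13699: 0.2668, 0.1275, 0.1951, 0.4105.
p̂_st = 0.2668·0.195 + 0.1275·0.300 + 0.1951·0.195 + 0.4105·0.486 ≈ 0.32786... → 0.328.

0.328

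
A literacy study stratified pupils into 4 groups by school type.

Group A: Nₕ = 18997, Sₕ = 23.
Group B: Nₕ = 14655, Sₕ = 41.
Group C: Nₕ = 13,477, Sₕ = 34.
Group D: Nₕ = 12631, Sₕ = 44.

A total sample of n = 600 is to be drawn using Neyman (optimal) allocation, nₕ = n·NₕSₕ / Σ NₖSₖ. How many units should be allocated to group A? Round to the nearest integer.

Σ NₕSₕ = 18997·23 + 14655·41 + 13477·34 + 12631·44 = 2051768.
Share for A: 436931/2051768 = 0.21295.
n_A = 600 × 0.21295 = 127.772... → 128.

128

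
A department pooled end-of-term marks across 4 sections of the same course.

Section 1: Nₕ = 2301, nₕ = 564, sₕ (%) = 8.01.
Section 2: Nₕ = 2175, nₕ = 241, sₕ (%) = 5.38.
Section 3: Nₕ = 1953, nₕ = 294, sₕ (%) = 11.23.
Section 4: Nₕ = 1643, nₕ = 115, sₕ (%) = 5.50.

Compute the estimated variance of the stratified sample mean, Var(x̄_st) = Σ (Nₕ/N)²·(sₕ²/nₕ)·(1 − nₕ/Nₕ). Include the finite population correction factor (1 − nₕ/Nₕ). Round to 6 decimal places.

N = 8072; Wₕ = Nₕ/N.
section 1: (2301/8072)²·8.01²/564·(1 − 564/2301) = 0.006978146
section 2: (2175/8072)²·5.38²/241·(1 − 241/2175) = 0.007753556
section 3: (1953/8072)²·11.23²/294·(1 − 294/1953) = 0.021330376
section 4: (1643/8072)²·5.50²/115·(1 − 115/1643) = 0.010135056
Sum = 0.046197134 → 0.046197.

0.046197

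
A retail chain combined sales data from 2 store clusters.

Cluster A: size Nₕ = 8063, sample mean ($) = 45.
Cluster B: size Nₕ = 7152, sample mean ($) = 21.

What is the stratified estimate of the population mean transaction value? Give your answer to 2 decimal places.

N = 15215; weights Wₕ = Nₕ/N = (0.5299, 0.4701).
x̄_st = Σ Wₕ·x̄ₕ = 0.5299·45 + 0.4701·21 ≈ 33.7185...
→ 33.72.

33.72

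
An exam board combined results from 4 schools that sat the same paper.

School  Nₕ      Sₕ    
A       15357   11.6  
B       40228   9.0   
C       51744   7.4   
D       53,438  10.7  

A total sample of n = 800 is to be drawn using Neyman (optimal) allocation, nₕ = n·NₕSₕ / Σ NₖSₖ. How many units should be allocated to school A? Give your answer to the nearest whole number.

A: NₕSₕ = 15357·11.6 = 178141.2
B: NₕSₕ = 40228·9.0 = 362052
C: NₕSₕ = 51744·7.4 = 382905.6
D: NₕSₕ = 53438·10.7 = 571786.6
Σ NₕSₕ = 1494885.4.
n_A = 800·178141.2/1494885.4 = 95.334... → 95.

95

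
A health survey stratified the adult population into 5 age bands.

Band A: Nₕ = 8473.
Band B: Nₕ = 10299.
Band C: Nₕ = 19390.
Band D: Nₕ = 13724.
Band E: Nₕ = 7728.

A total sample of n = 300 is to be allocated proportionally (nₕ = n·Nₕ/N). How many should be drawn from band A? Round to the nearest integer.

43

N = 8473 + 10299 + 19390 + 13724 + 7728 = 59614.
n_A = 300·8473/59614 = 42.639... → 43.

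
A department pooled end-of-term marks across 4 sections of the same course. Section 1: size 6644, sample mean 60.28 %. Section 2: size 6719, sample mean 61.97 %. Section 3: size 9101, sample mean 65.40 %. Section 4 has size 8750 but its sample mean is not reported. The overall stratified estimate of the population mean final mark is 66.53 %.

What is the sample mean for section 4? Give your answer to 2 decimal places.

Σ Nₕx̄ₕ = N·μ, so 8750·x̄_4 = 31214·66.53 − (6644·60.28 + 6719·61.97 + 9101·65.40).
= 2076667.42 − 1412082.15 = 664585.27.
x̄_4 = 664585.27 / 8750 = 75.9526... → 75.95.

75.95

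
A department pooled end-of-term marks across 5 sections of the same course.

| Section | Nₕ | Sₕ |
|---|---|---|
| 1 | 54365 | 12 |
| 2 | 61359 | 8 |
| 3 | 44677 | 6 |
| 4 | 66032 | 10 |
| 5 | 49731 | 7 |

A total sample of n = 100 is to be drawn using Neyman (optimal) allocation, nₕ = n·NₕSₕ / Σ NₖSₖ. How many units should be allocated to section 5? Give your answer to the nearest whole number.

1: NₕSₕ = 54365·12 = 652380
2: NₕSₕ = 61359·8 = 490872
3: NₕSₕ = 44677·6 = 268062
4: NₕSₕ = 66032·10 = 660320
5: NₕSₕ = 49731·7 = 348117
Σ NₕSₕ = 2419751.
n_5 = 100·348117/2419751 = 14.386... → 14.

14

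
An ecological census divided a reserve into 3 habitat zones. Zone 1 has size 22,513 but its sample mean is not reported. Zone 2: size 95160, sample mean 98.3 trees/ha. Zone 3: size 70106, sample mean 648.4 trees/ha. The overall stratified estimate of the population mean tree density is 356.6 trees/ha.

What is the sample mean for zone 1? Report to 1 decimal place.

539.7

Σ Nₕx̄ₕ = N·μ, so 22513·x̄_1 = 187779·356.6 − (95160·98.3 + 70106·648.4).
= 66961991.4 − 54810958.4 = 12151033.
x̄_1 = 12151033 / 22513 = 539.734... → 539.7.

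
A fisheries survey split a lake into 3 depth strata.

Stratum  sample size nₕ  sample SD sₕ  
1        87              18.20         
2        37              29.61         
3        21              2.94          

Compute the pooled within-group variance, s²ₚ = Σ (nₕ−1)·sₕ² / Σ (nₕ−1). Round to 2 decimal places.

Degrees of freedom: 86 + 36 + 20 = 142.
Σ(nₕ−1)sₕ² = 86·331.24 + 36·876.7521 + 20·8.6436 = 60222.5876.
s²ₚ = 60222.5876 / 142 = 424.1027... → 424.10.

424.10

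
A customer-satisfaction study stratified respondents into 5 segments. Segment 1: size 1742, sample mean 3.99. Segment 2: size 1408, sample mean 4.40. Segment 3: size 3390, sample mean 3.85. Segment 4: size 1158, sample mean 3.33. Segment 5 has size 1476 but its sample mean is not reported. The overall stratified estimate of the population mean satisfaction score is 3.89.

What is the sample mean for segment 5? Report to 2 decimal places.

N = 1742 + 1408 + 3390 + 1158 + 1476 = 9174.
Overall total = μ·N = 3.89·9174 = 35686.86.
Subtract the known strata: 1742·3.99 + 1408·4.40 + 3390·3.85 + 1158·3.33 = 30053.42.
Remaining total for segment 5: 35686.86 − 30053.42 = 5633.44.
Divide by its size: 5633.44 / 1476 = 3.8167... → 3.82.

3.82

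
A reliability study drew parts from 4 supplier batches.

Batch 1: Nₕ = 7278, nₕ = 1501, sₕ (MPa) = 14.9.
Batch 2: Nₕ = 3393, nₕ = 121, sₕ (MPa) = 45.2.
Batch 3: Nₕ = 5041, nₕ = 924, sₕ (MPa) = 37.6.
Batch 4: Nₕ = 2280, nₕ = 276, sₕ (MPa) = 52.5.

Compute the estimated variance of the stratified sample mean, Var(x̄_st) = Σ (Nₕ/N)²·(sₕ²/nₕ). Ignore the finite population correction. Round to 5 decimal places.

0.90516

N = 17992; Wₕ = Nₕ/N.
batch 1: (7278/17992)²·14.9²/1501 = 0.02420232
batch 2: (3393/17992)²·45.2²/121 = 0.60048247
batch 3: (5041/17992)²·37.6²/924 = 0.12010974
batch 4: (2280/17992)²·52.5²/276 = 0.16036897
Sum = 0.90516350 → 0.90516.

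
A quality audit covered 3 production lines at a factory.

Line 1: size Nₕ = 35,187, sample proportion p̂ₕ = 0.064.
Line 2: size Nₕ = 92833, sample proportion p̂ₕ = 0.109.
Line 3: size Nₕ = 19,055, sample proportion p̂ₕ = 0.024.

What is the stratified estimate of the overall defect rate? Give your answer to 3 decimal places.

N = 35187 + 92833 + 19055 = 147075.
Overall proportion = Σ (Nₕ/N)·p̂ₕ.
Σ Nₕp̂ₕ = 2251.968 + 10118.797 + 457.32 = 12828.085.
12828.085 / 147075 = 0.08722... → 0.087.

0.087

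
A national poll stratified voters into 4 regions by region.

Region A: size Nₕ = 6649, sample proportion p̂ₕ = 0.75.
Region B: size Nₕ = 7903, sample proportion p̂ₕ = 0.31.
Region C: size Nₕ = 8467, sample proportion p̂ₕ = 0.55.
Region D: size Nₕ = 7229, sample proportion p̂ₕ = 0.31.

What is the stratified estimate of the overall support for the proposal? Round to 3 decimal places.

Wₕ = Nₕ/N with N = 30248: 0.2198, 0.2613, 0.2799, 0.2390.
p̂_st = 0.2198·0.75 + 0.2613·0.31 + 0.2799·0.55 + 0.2390·0.31 ≈ 0.47390... → 0.474.

0.474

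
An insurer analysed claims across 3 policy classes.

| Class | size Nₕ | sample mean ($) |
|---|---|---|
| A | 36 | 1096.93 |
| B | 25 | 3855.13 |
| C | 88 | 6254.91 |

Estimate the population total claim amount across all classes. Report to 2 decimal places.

Estimate total by summing Nₕ·x̄ₕ over strata.
36·1096.93 + 25·3855.13 + 88·6254.91 = 39489.48 + 96378.25 + 550432.08 = 686299.81.

686299.81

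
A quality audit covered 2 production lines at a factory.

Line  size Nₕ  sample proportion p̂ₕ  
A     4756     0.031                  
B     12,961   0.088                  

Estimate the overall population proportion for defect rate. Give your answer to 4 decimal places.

Wₕ = Nₕ/N with N = 17717: 0.2684, 0.7316.
p̂_st = 0.2684·0.031 + 0.7316·0.088 ≈ 0.072699... → 0.0727.

0.0727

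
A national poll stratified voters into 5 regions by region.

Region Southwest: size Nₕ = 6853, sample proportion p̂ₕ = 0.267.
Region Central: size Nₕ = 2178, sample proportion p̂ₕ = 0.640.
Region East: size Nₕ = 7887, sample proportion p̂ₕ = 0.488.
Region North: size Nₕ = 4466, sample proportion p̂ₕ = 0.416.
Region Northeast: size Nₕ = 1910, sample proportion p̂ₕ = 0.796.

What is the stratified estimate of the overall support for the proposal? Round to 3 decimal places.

0.449

N = 6853 + 2178 + 7887 + 4466 + 1910 = 23294.
Overall proportion = Σ (Nₕ/N)·p̂ₕ.
Σ Nₕp̂ₕ = 1829.751 + 1393.92 + 3848.856 + 1857.856 + 1520.36 = 10450.743.
10450.743 / 23294 = 0.44865... → 0.449.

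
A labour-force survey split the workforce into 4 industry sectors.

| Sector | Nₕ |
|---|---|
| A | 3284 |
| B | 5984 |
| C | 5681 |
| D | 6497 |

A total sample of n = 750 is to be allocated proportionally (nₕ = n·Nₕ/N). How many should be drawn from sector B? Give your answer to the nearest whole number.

209

N = 3284 + 5984 + 5681 + 6497 = 21446.
n_B = 750·5984/21446 = 209.270... → 209.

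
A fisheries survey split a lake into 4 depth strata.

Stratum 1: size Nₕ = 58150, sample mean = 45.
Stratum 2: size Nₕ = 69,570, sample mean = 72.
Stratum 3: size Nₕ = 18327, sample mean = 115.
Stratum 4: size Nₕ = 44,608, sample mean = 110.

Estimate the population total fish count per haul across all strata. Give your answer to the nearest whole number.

1: 58150·45 = 2616750
2: 69570·72 = 5009040
3: 18327·115 = 2107605
4: 44608·110 = 4906880
τ̂ = Σ Nₕx̄ₕ = 14640275.

14640275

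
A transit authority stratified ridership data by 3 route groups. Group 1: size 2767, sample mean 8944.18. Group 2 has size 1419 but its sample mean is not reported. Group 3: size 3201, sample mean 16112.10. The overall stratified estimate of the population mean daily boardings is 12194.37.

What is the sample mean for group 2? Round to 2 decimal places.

Σ Nₕx̄ₕ = N·μ, so 1419·x̄_2 = 7387·12194.37 − (2767·8944.18 + 3201·16112.10).
= 90079811.19 − 76323378.16 = 13756433.03.
x̄_2 = 13756433.03 / 1419 = 9694.4560... → 9694.46.

9694.46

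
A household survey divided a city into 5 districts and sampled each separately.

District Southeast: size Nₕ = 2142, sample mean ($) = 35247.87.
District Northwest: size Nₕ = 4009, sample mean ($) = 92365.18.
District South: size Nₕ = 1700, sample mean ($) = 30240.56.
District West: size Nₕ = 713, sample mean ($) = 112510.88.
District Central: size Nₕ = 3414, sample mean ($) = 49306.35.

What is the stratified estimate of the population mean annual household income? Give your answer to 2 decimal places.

62260.31

N = 2142 + 4009 + 1700 + 713 + 3414 = 11978.
Overall mean = Σ (Nₕ/N)·x̄ₕ — weight by population share, not a simple average.
Σ Nₕx̄ₕ = 2142·35247.87 + 4009·92365.18 + 1700·30240.56 + 713·112510.88 + 3414·49306.35 = 75500937.54 + 370292006.62 + 51408952 + 80220257.44 + 168331878.9 = 745754032.5.
Divide by N: 745754032.5 / 11978 = 62260.3133... → 62260.31.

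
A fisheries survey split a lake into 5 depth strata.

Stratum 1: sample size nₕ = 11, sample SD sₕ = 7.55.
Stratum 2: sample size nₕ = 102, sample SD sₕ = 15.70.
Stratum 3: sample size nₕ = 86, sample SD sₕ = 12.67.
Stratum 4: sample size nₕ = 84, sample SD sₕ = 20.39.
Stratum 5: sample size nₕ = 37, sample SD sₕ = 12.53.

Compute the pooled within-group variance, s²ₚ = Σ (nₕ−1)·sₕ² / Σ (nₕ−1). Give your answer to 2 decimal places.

251.65

Degrees of freedom: 10 + 101 + 85 + 83 + 36 = 315.
Σ(nₕ−1)sₕ² = 10·57.0025 + 101·246.49 + 85·160.5289 + 83·415.7521 + 36·157.0009 = 79269.9282.
s²ₚ = 79269.9282 / 315 = 251.6506... → 251.65.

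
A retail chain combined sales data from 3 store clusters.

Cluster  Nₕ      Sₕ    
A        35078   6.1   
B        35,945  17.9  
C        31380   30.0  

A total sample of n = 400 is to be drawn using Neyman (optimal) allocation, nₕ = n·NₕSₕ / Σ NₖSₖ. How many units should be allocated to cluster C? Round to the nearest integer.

209

A: NₕSₕ = 35078·6.1 = 213975.8
B: NₕSₕ = 35945·17.9 = 643415.5
C: NₕSₕ = 31380·30.0 = 941400
Σ NₕSₕ = 1798791.3.
n_C = 400·941400/1798791.3 = 209.341... → 209.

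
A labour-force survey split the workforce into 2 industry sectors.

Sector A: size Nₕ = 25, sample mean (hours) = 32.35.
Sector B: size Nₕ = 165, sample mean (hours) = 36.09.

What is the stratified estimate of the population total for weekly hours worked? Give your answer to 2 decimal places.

A: 25·32.35 = 808.75
B: 165·36.09 = 5954.85
τ̂ = Σ Nₕx̄ₕ = 6763.60.

6763.60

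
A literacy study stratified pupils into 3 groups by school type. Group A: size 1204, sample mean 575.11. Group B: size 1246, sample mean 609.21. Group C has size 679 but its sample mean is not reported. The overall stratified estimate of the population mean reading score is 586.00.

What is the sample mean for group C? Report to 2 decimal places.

562.72

N = 1204 + 1246 + 679 = 3129.
Overall total = μ·N = 586.00·3129 = 1833594.
Subtract the known strata: 1204·575.11 + 1246·609.21 = 1451508.1.
Remaining total for group C: 1833594 − 1451508.1 = 382085.9.
Divide by its size: 382085.9 / 679 = 562.7186... → 562.72.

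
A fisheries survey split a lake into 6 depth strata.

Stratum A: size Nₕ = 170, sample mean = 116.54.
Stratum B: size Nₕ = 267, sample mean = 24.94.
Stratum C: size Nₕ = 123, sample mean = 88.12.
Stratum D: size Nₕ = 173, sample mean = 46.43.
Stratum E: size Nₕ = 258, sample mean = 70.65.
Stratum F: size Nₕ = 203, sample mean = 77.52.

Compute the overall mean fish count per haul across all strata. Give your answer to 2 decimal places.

N = 1194; weights Wₕ = Nₕ/N = (0.1424, 0.2236, 0.1030, 0.1449, 0.2161, 0.1700).
x̄_st = Σ Wₕ·x̄ₕ = 0.1424·116.54 + 0.2236·24.94 + 0.1030·88.12 + 0.1449·46.43 + 0.2161·70.65 + 0.1700·77.52 ≈ 66.4206...
→ 66.42.

66.42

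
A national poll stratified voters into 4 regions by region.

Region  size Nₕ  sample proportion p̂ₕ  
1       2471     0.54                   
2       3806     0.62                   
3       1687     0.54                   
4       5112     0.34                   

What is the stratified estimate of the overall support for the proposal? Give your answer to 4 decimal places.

0.4851

N = 2471 + 3806 + 1687 + 5112 = 13076.
Overall proportion = Σ (Nₕ/N)·p̂ₕ.
Σ Nₕp̂ₕ = 1334.34 + 2359.72 + 910.98 + 1738.08 = 6343.12.
6343.12 / 13076 = 0.485096... → 0.4851.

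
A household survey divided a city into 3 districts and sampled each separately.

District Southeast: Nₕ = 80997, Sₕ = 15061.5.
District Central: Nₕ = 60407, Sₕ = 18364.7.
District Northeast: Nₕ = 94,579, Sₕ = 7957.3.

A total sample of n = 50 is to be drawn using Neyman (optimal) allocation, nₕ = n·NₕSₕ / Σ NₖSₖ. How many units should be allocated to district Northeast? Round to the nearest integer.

12

Southeast: NₕSₕ = 80997·15061.5 = 1219936315.5
Central: NₕSₕ = 60407·18364.7 = 1109356432.9
Northeast: NₕSₕ = 94579·7957.3 = 752593476.7
Σ NₕSₕ = 3081886225.1.
n_Northeast = 50·752593476.7/3081886225.1 = 12.210... → 12.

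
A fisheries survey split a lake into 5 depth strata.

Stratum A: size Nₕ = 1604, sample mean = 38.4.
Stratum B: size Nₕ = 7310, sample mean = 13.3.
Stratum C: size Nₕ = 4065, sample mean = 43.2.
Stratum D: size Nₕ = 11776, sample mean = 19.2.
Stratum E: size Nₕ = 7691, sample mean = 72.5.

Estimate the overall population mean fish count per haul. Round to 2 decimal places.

x̄_st = (Σ Nₕx̄ₕ) / (Σ Nₕ) = (1604·38.4 + 7310·13.3 + 4065·43.2 + 11776·19.2 + 7691·72.5) / 32446
= 1118121.3 / 32446 = 34.4610... → 34.46.

34.46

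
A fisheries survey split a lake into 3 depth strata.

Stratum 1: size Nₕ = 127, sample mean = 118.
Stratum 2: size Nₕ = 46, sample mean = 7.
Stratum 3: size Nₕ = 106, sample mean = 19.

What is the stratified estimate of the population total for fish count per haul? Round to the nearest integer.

17322

1: 127·118 = 14986
2: 46·7 = 322
3: 106·19 = 2014
τ̂ = Σ Nₕx̄ₕ = 17322.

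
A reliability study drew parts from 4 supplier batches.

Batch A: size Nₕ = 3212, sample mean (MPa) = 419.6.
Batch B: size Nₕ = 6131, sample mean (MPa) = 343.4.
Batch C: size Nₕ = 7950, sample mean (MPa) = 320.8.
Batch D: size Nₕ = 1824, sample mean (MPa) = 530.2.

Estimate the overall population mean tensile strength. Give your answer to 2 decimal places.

364.63

x̄_st = (Σ Nₕx̄ₕ) / (Σ Nₕ) = (3212·419.6 + 6131·343.4 + 7950·320.8 + 1824·530.2) / 19117
= 6970585.4 / 19117 = 364.6276... → 364.63.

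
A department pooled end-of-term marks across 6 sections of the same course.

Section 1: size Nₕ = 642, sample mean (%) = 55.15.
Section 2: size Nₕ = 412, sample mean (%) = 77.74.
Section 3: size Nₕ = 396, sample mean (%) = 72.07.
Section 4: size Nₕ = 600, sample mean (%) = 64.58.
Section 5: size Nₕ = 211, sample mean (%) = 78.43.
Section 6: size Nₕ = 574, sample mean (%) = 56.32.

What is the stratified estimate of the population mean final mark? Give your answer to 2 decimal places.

64.76

N = 642 + 412 + 396 + 600 + 211 + 574 = 2835.
The stratified mean weights each stratum mean by its population share Nₕ/N.
Σ Nₕx̄ₕ = 642·55.15 + 412·77.74 + 396·72.07 + 600·64.58 + 211·78.43 + 574·56.32 = 35406.3 + 32028.88 + 28539.72 + 38748 + 16548.73 + 32327.68 = 183599.31.
Divide by N: 183599.31 / 2835 = 64.7617... → 64.76.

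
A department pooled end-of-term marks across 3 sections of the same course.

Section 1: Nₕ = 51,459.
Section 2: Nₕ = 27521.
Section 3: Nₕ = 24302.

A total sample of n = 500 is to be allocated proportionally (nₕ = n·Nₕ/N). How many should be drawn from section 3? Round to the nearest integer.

N = 51459 + 27521 + 24302 = 103282.
n_3 = 500·24302/103282 = 117.649... → 118.

118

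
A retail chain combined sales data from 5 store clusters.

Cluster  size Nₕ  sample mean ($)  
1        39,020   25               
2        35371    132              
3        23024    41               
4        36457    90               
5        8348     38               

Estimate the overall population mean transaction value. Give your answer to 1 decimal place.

71.6

N = 39020 + 35371 + 23024 + 36457 + 8348 = 142220.
Overall mean = Σ (Nₕ/N)·x̄ₕ — weight by population share, not a simple average.
Σ Nₕx̄ₕ = 39020·25 + 35371·132 + 23024·41 + 36457·90 + 8348·38 = 975500 + 4668972 + 943984 + 3281130 + 317224 = 10186810.
Divide by N: 10186810 / 142220 = 71.627... → 71.6.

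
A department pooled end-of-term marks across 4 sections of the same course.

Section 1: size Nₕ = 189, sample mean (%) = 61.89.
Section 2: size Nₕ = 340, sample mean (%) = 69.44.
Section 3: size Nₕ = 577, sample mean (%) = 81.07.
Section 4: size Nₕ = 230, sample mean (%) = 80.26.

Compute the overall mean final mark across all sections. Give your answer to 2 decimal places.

75.26

N = 1336; weights Wₕ = Nₕ/N = (0.1415, 0.2545, 0.4319, 0.1722).
x̄_st = Σ Wₕ·x̄ₕ = 0.1415·61.89 + 0.2545·69.44 + 0.4319·81.07 + 0.1722·80.26 ≈ 75.2575...
→ 75.26.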